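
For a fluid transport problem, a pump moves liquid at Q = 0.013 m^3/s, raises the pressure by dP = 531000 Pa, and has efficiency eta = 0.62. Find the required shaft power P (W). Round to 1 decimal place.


P = Q * dP / eta
P = 0.013 * 531000 / 0.62
P = 6903.0 / 0.62
P = 11133.9 W


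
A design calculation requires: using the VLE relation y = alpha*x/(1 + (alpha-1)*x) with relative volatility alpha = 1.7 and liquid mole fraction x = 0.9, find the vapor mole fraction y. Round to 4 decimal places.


y = alpha*x / (1 + (alpha-1)*x)
y = 1.7*0.9 / (1 + (1.7-1)*0.9)
y = 1.53 / (1 + 0.63)
y = 1.53 / 1.63
y = 0.9387


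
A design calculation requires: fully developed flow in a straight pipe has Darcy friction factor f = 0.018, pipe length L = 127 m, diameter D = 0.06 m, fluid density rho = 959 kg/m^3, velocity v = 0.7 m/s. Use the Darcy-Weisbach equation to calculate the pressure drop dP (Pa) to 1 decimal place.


dP = f * (L/D) * (rho*v^2/2)
dP = 0.018 * (127/0.06) * (959*0.7^2/2)
L/D = 2116.66666667
rho*v^2/2 = 959*0.49/2 = 234.955
dP = 0.018 * 2116.66666667 * 234.955
dP = 8951.8 Pa


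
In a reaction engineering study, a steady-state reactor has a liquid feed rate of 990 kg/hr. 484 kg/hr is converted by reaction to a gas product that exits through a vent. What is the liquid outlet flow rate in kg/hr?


Steady-state mass balance on the main outlet: F_out = F_in - F_removed
F_out = 990 - 484
F_out = 506 kg/hr


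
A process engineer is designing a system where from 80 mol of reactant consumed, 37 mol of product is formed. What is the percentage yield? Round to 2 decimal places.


Yield = (moles product / moles consumed) * 100%
Yield = (37 / 80) * 100
Yield = 0.4625 * 100
Yield = 46.25%


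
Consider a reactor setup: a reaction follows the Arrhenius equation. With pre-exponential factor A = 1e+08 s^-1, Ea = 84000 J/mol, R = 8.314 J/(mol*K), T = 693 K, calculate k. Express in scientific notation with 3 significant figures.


k = A * exp(-Ea/(R*T))
k = 1e+08 * exp(-84000 / (8.314 * 693))
k = 1e+08 * exp(-14.579278)
k = 4.66e+01


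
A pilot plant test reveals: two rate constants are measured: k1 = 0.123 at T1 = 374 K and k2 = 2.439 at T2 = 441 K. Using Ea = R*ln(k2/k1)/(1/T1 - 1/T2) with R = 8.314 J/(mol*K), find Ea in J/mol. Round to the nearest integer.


Ea = R * ln(k2/k1) / (1/T1 - 1/T2)
ln(k2/k1) = ln(2.439/0.123) = 2.987159
1/T1 - 1/T2 = 1/374 - 1/441 = 0.000406223095
Ea = 8.314 * 2.987159 / 0.000406223095
Ea = 61137 J/mol


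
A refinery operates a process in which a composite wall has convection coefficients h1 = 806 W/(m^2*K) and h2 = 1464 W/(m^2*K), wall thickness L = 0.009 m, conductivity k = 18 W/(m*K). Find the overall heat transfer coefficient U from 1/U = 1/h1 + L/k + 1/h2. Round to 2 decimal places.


1/U = 1/h1 + L/k + 1/h2
1/U = 1/806 + 0.009/18 + 1/1464
1/U = 0.0012406948 + 0.0005 + 0.0006830601
1/U = 0.0024237549
U = 412.58 W/(m^2*K)


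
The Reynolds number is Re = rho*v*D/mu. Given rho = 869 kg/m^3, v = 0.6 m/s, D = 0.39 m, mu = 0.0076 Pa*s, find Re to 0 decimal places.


Re = rho * v * D / mu
Re = 869 * 0.6 * 0.39 / 0.0076
Re = 203.346 / 0.0076
Re = 26756


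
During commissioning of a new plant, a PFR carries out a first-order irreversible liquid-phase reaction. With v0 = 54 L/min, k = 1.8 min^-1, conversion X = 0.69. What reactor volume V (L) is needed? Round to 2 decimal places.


V = (v0/k) * ln(1/(1-X))
V = (54/1.8) * ln(1/(1-0.69))
V = 30.0 * ln(3.225806)
V = 30.0 * 1.171183
V = 35.14 L


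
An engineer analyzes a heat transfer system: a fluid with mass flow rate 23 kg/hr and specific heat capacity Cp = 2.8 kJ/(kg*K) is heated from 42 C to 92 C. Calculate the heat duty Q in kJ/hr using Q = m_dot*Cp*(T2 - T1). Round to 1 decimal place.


Q = m_dot * Cp * (T2 - T1)
Q = 23 * 2.8 * (92 - 42)
Q = 23 * 2.8 * 50
Q = 3220.0 kJ/hr


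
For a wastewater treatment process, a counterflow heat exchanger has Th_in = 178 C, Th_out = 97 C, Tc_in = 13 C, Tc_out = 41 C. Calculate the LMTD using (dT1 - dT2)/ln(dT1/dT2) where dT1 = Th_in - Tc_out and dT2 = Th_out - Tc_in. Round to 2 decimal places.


dT1 = Th_in - Tc_out = 178 - 41 = 137
dT2 = Th_out - Tc_in = 97 - 13 = 84
LMTD = (dT1 - dT2) / ln(dT1/dT2)
LMTD = (137 - 84) / ln(137/84)
LMTD = 108.35 K


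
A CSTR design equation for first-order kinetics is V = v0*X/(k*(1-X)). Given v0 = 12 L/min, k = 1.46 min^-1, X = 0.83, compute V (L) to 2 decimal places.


V = v0 * X / (k * (1 - X))
V = 12 * 0.83 / (1.46 * (1 - 0.83))
V = 9.96 / (1.46 * 0.17)
V = 9.96 / 0.2482
V = 40.13 L


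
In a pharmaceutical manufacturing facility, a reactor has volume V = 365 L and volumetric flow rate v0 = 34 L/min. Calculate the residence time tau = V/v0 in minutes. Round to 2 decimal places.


tau = V / v0
tau = 365 / 34
tau = 10.74 min


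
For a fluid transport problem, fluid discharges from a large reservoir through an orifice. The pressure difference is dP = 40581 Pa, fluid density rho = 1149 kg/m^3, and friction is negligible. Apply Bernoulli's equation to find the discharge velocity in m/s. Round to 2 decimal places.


v = sqrt(2*dP/rho)
v = sqrt(2*40581/1149)
v = sqrt(70.637076)
v = 8.40 m/s


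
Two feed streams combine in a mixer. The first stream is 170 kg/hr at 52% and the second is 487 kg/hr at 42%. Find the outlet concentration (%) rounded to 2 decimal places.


Mass balance on solute: F1*x1 + F2*x2 = F3*x3
F3 = F1 + F2 = 170 + 487 = 657 kg/hr
x3 = (F1*x1 + F2*x2)/F3
x3 = (170*0.52 + 487*0.42) / 657
x3 = 44.59%


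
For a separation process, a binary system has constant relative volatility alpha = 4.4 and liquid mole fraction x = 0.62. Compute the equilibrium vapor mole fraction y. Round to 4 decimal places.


y = alpha*x / (1 + (alpha-1)*x)
y = 4.4*0.62 / (1 + (4.4-1)*0.62)
y = 2.728 / (1 + 2.108)
y = 2.728 / 3.108
y = 0.8777


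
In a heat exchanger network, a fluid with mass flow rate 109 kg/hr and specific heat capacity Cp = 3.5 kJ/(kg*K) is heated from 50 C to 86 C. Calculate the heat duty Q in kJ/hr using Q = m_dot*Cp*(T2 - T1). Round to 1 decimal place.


Q = m_dot * Cp * (T2 - T1)
Q = 109 * 3.5 * (86 - 50)
Q = 109 * 3.5 * 36
Q = 13734.0 kJ/hr


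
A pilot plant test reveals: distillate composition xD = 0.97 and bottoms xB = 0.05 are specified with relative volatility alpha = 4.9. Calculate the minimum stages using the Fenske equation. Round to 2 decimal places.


N_min = ln((xD*(1-xB))/(xB*(1-xD))) / ln(alpha)
Numerator inside ln: 0.9215 / 0.0015 = 614.333333
ln(614.333333) = 6.420538
ln(alpha) = ln(4.9) = 1.589235
N_min = 6.420538 / 1.589235 = 4.04


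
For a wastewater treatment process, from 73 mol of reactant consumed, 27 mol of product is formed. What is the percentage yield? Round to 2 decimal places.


Yield = (moles product / moles consumed) * 100%
Yield = (27 / 73) * 100
Yield = 0.3699 * 100
Yield = 36.99%


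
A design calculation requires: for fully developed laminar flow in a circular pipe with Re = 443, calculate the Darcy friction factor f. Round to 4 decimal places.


f = 64 / Re
f = 64 / 443
f = 0.1445


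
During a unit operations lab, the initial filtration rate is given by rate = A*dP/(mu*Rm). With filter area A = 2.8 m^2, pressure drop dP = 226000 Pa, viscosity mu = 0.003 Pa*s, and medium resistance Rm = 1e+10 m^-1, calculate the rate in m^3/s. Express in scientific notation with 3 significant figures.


rate = A * dP / (mu * Rm)
rate = 2.8 * 226000 / (0.003 * 1e+10)
rate = 632800.0 / 3.000e+07
rate = 2.11e-02 m^3/s


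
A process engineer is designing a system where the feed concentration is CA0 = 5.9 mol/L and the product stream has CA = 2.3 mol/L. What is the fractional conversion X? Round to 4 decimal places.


X = (CA0 - CA) / CA0
X = (5.9 - 2.3) / 5.9
X = 3.6 / 5.9
X = 0.6102


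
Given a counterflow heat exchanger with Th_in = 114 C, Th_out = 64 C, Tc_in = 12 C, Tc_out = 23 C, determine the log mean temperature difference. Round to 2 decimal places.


dT1 = Th_in - Tc_out = 114 - 23 = 91
dT2 = Th_out - Tc_in = 64 - 12 = 52
LMTD = (dT1 - dT2) / ln(dT1/dT2)
LMTD = (91 - 52) / ln(91/52)
LMTD = 69.69 K


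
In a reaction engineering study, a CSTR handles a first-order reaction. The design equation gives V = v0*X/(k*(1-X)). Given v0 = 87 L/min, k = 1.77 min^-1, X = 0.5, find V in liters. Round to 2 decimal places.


V = v0 * X / (k * (1 - X))
V = 87 * 0.5 / (1.77 * (1 - 0.5))
V = 43.5 / (1.77 * 0.5)
V = 43.5 / 0.885
V = 49.15 L


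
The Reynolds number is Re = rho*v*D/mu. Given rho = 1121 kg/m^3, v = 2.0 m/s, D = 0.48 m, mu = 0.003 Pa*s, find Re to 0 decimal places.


Re = rho * v * D / mu
Re = 1121 * 2.0 * 0.48 / 0.003
Re = 1076.16 / 0.003
Re = 358720


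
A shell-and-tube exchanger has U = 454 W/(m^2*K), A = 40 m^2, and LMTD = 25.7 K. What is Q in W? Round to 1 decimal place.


Q = U * A * LMTD
Q = 454 * 40 * 25.7
Q = 466712.0 W


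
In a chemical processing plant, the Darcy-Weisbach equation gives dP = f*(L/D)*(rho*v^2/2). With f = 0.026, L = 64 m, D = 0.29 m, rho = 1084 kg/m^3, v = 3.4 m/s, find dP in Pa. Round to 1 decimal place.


dP = f * (L/D) * (rho*v^2/2)
dP = 0.026 * (64/0.29) * (1084*3.4^2/2)
L/D = 220.68965517
rho*v^2/2 = 1084*11.56/2 = 6265.52
dP = 0.026 * 220.68965517 * 6265.52
dP = 35951.1 Pa


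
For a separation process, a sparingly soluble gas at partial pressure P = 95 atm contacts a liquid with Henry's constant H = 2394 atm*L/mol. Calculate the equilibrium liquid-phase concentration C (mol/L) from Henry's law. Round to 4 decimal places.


C = P / H
C = 95 / 2394
C = 0.0397 mol/L


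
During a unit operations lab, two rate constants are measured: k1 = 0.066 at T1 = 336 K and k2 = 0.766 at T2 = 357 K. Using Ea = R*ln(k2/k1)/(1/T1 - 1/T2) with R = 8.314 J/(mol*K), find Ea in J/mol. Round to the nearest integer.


Ea = R * ln(k2/k1) / (1/T1 - 1/T2)
ln(k2/k1) = ln(0.766/0.066) = 2.4515274
1/T1 - 1/T2 = 1/336 - 1/357 = 0.000175070028
Ea = 8.314 * 2.4515274 / 0.000175070028
Ea = 116422 J/mol


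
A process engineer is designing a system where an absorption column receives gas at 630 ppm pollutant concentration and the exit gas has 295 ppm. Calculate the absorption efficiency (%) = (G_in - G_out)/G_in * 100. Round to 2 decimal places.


Efficiency = (G_in - G_out) / G_in * 100%
Efficiency = (630 - 295) / 630 * 100
Efficiency = 335 / 630 * 100
Efficiency = 53.17%


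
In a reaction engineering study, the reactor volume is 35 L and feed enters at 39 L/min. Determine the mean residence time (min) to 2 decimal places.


tau = V / v0
tau = 35 / 39
tau = 0.90 min


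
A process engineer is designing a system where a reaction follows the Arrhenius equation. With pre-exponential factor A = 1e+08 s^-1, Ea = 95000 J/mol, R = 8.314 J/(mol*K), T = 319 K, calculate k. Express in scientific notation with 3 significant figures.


k = A * exp(-Ea/(R*T))
k = 1e+08 * exp(-95000 / (8.314 * 319))
k = 1e+08 * exp(-35.819779)
k = 2.78e-08


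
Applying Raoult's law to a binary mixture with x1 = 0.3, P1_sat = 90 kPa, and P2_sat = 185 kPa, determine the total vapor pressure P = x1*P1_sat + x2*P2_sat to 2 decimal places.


P = x1*P1_sat + x2*P2_sat
x2 = 1 - x1 = 1 - 0.3 = 0.7
P = 0.3*90 + 0.7*185
P = 27.0 + 129.5
P = 156.50 kPa


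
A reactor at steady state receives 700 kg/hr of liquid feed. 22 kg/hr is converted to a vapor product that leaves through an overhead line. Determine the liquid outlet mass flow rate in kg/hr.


Steady-state mass balance on the main outlet: F_out = F_in - F_removed
F_out = 700 - 22
F_out = 678 kg/hr


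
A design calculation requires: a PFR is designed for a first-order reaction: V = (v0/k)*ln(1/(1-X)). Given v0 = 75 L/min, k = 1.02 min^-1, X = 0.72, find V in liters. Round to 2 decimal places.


V = (v0/k) * ln(1/(1-X))
V = (75/1.02) * ln(1/(1-0.72))
V = 73.529412 * ln(3.571429)
V = 73.529412 * 1.272966
V = 93.60 L


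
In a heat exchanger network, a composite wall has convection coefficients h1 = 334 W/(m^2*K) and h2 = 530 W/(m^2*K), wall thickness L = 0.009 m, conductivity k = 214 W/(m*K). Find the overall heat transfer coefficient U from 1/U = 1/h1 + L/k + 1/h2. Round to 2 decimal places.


1/U = 1/h1 + L/k + 1/h2
1/U = 1/334 + 0.009/214 + 1/530
1/U = 0.002994012 + 4.20561e-05 + 0.0018867925
1/U = 0.0049228606
U = 203.13 W/(m^2*K)


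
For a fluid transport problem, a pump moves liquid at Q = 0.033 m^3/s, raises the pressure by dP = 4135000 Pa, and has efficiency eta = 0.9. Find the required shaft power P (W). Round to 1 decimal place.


P = Q * dP / eta
P = 0.033 * 4135000 / 0.9
P = 136455.0 / 0.9
P = 151616.7 W


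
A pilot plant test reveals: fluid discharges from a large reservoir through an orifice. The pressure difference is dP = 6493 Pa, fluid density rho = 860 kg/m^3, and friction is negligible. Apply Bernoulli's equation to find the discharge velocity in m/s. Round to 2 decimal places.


v = sqrt(2*dP/rho)
v = sqrt(2*6493/860)
v = sqrt(15.1)
v = 3.89 m/s


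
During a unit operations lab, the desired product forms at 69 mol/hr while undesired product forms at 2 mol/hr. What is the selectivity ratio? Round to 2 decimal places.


S = desired product rate / undesired product rate
S = 69 / 2
S = 34.50


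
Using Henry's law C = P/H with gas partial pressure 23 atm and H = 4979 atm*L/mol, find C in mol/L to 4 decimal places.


C = P / H
C = 23 / 4979
C = 0.0046 mol/L


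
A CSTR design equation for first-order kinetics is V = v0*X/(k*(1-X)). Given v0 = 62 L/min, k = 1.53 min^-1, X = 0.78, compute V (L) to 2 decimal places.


V = v0 * X / (k * (1 - X))
V = 62 * 0.78 / (1.53 * (1 - 0.78))
V = 48.36 / (1.53 * 0.22)
V = 48.36 / 0.3366
V = 143.67 L


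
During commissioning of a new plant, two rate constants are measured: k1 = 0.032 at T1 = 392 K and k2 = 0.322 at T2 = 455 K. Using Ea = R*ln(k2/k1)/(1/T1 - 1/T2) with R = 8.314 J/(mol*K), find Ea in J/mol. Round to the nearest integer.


Ea = R * ln(k2/k1) / (1/T1 - 1/T2)
ln(k2/k1) = ln(0.322/0.032) = 2.3088156
1/T1 - 1/T2 = 1/392 - 1/455 = 0.00035321821
Ea = 8.314 * 2.3088156 / 0.00035321821
Ea = 54345 J/mol


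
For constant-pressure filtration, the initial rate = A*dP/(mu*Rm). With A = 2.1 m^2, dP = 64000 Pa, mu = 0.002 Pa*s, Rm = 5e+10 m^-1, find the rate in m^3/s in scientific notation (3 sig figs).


rate = A * dP / (mu * Rm)
rate = 2.1 * 64000 / (0.002 * 5e+10)
rate = 134400.0 / 1.000e+08
rate = 1.34e-03 m^3/s


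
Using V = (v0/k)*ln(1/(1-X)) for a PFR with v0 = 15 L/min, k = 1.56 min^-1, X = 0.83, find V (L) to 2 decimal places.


V = (v0/k) * ln(1/(1-X))
V = (15/1.56) * ln(1/(1-0.83))
V = 9.615385 * ln(5.882353)
V = 9.615385 * 1.771957
V = 17.04 L


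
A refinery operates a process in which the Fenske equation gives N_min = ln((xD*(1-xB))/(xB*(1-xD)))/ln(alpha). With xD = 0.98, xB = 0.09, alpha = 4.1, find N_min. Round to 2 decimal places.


N_min = ln((xD*(1-xB))/(xB*(1-xD))) / ln(alpha)
Numerator inside ln: 0.8918 / 0.0018 = 495.444444
ln(495.444444) = 6.205455
ln(alpha) = ln(4.1) = 1.410987
N_min = 6.205455 / 1.410987 = 4.40


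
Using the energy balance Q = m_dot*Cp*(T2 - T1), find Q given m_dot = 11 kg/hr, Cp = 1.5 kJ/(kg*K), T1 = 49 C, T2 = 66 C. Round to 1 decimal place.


Q = m_dot * Cp * (T2 - T1)
Q = 11 * 1.5 * (66 - 49)
Q = 11 * 1.5 * 17
Q = 280.5 kJ/hr


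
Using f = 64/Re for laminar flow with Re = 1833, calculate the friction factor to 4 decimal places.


f = 64 / Re
f = 64 / 1833
f = 0.0349


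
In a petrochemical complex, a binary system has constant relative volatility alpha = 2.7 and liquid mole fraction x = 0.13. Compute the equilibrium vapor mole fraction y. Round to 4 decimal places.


y = alpha*x / (1 + (alpha-1)*x)
y = 2.7*0.13 / (1 + (2.7-1)*0.13)
y = 0.351 / (1 + 0.221)
y = 0.351 / 1.221
y = 0.2875


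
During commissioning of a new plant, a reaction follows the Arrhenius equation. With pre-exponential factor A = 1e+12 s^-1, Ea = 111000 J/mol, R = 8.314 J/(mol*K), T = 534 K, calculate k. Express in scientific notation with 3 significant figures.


k = A * exp(-Ea/(R*T))
k = 1e+12 * exp(-111000 / (8.314 * 534))
k = 1e+12 * exp(-25.001824)
k = 1.39e+01


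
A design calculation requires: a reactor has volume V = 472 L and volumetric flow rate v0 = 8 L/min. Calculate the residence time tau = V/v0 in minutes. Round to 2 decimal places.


tau = V / v0
tau = 472 / 8
tau = 59.00 min


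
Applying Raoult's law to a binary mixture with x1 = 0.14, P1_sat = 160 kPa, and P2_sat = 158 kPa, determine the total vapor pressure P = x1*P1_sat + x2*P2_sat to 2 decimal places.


P = x1*P1_sat + x2*P2_sat
x2 = 1 - x1 = 1 - 0.14 = 0.86
P = 0.14*160 + 0.86*158
P = 22.4 + 135.88
P = 158.28 kPa


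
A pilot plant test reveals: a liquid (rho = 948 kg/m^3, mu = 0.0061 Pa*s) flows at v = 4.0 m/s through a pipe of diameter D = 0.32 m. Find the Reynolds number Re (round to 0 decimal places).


Re = rho * v * D / mu
Re = 948 * 4.0 * 0.32 / 0.0061
Re = 1213.44 / 0.0061
Re = 198925


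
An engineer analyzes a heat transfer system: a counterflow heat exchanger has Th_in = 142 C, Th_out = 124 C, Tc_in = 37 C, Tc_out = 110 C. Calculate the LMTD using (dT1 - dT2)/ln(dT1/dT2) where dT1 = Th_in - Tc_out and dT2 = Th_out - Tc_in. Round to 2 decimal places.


dT1 = Th_in - Tc_out = 142 - 110 = 32
dT2 = Th_out - Tc_in = 124 - 37 = 87
LMTD = (dT1 - dT2) / ln(dT1/dT2)
LMTD = (32 - 87) / ln(32/87)
LMTD = 54.99 K


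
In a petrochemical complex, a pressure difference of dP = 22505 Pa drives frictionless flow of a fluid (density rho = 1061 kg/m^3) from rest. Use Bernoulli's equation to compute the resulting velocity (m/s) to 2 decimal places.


v = sqrt(2*dP/rho)
v = sqrt(2*22505/1061)
v = sqrt(42.422243)
v = 6.51 m/s


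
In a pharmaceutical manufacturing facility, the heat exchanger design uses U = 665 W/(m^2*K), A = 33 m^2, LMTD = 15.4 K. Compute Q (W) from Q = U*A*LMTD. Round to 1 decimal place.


Q = U * A * LMTD
Q = 665 * 33 * 15.4
Q = 337953.0 W


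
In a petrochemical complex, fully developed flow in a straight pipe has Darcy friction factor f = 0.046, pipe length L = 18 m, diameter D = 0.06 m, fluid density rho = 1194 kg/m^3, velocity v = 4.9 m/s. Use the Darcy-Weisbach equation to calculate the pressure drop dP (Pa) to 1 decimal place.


dP = f * (L/D) * (rho*v^2/2)
dP = 0.046 * (18/0.06) * (1194*4.9^2/2)
L/D = 300.0
rho*v^2/2 = 1194*24.01/2 = 14333.97
dP = 0.046 * 300.0 * 14333.97
dP = 197808.8 Pa


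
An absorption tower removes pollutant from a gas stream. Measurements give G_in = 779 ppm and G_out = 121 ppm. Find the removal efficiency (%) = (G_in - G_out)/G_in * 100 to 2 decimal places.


Efficiency = (G_in - G_out) / G_in * 100%
Efficiency = (779 - 121) / 779 * 100
Efficiency = 658 / 779 * 100
Efficiency = 84.47%


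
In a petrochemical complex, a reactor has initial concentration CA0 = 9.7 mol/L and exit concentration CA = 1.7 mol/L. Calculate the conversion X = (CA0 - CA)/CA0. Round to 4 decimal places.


X = (CA0 - CA) / CA0
X = (9.7 - 1.7) / 9.7
X = 8.0 / 9.7
X = 0.8247


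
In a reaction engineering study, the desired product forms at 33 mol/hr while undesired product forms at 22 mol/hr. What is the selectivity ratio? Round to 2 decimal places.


S = desired product rate / undesired product rate
S = 33 / 22
S = 1.50


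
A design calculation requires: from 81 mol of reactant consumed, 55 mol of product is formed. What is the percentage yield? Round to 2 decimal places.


Yield = (moles product / moles consumed) * 100%
Yield = (55 / 81) * 100
Yield = 0.679 * 100
Yield = 67.90%


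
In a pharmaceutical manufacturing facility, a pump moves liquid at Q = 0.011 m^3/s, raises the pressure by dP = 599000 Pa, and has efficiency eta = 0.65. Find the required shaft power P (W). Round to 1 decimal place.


P = Q * dP / eta
P = 0.011 * 599000 / 0.65
P = 6589.0 / 0.65
P = 10136.9 W


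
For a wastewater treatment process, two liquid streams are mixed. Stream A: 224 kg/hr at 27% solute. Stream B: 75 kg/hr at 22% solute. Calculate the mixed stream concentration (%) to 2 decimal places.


Mass balance on solute: F1*x1 + F2*x2 = F3*x3
F3 = F1 + F2 = 224 + 75 = 299 kg/hr
x3 = (F1*x1 + F2*x2)/F3
x3 = (224*0.27 + 75*0.22) / 299
x3 = 25.75%


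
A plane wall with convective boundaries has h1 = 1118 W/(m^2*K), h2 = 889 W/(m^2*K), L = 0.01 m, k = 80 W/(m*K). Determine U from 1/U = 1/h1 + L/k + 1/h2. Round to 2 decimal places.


1/U = 1/h1 + L/k + 1/h2
1/U = 1/1118 + 0.01/80 + 1/889
1/U = 0.0008944544 + 0.000125 + 0.0011248594
1/U = 0.0021443138
U = 466.35 W/(m^2*K)


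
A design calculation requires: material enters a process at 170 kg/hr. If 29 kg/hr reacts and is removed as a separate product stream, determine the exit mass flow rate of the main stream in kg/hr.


Steady-state mass balance on the main outlet: F_out = F_in - F_removed
F_out = 170 - 29
F_out = 141 kg/hr


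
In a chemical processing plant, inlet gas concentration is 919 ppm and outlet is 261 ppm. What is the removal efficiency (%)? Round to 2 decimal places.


Efficiency = (G_in - G_out) / G_in * 100%
Efficiency = (919 - 261) / 919 * 100
Efficiency = 658 / 919 * 100
Efficiency = 71.60%


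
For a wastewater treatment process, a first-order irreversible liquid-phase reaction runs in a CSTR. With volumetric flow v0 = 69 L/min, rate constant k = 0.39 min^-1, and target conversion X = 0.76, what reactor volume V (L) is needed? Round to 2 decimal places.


V = v0 * X / (k * (1 - X))
V = 69 * 0.76 / (0.39 * (1 - 0.76))
V = 52.44 / (0.39 * 0.24)
V = 52.44 / 0.0936
V = 560.26 L


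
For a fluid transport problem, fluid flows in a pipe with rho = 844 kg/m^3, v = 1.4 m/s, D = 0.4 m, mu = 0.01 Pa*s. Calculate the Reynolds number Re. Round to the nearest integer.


Re = rho * v * D / mu
Re = 844 * 1.4 * 0.4 / 0.01
Re = 472.64 / 0.01
Re = 47264


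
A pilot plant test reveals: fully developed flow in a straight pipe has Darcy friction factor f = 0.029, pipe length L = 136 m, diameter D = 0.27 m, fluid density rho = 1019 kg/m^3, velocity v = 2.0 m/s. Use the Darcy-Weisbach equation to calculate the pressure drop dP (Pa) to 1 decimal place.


dP = f * (L/D) * (rho*v^2/2)
dP = 0.029 * (136/0.27) * (1019*2.0^2/2)
L/D = 503.7037037
rho*v^2/2 = 1019*4.0/2 = 2038.0
dP = 0.029 * 503.7037037 * 2038.0
dP = 29769.9 Pa


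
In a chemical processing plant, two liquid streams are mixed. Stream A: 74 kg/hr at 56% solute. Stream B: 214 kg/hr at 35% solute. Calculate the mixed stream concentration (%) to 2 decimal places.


Mass balance on solute: F1*x1 + F2*x2 = F3*x3
F3 = F1 + F2 = 74 + 214 = 288 kg/hr
x3 = (F1*x1 + F2*x2)/F3
x3 = (74*0.56 + 214*0.35) / 288
x3 = 40.40%


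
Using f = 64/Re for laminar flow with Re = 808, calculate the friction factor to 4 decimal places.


f = 64 / Re
f = 64 / 808
f = 0.0792


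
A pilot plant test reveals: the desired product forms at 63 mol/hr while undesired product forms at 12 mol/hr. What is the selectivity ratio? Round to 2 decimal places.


S = desired product rate / undesired product rate
S = 63 / 12
S = 5.25


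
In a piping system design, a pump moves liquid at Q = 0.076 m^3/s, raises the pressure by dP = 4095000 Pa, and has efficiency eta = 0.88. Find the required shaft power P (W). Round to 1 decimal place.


P = Q * dP / eta
P = 0.076 * 4095000 / 0.88
P = 311220.0 / 0.88
P = 353659.1 W


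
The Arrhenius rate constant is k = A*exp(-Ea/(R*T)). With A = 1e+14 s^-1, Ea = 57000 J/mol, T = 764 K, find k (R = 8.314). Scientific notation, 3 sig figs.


k = A * exp(-Ea/(R*T))
k = 1e+14 * exp(-57000 / (8.314 * 764))
k = 1e+14 * exp(-8.973699)
k = 1.27e+10


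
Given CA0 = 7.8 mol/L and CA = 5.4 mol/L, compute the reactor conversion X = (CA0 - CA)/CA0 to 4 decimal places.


X = (CA0 - CA) / CA0
X = (7.8 - 5.4) / 7.8
X = 2.4 / 7.8
X = 0.3077


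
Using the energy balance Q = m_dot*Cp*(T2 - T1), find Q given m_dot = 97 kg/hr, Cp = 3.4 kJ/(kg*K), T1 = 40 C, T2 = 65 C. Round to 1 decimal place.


Q = m_dot * Cp * (T2 - T1)
Q = 97 * 3.4 * (65 - 40)
Q = 97 * 3.4 * 25
Q = 8245.0 kJ/hr


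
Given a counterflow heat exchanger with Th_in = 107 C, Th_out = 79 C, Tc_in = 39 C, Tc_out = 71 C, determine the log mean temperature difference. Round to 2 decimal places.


dT1 = Th_in - Tc_out = 107 - 71 = 36
dT2 = Th_out - Tc_in = 79 - 39 = 40
LMTD = (dT1 - dT2) / ln(dT1/dT2)
LMTD = (36 - 40) / ln(36/40)
LMTD = 37.96 K


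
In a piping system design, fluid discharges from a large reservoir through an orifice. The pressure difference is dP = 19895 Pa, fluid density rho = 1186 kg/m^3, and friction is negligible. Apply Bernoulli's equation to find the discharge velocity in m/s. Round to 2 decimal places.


v = sqrt(2*dP/rho)
v = sqrt(2*19895/1186)
v = sqrt(33.549747)
v = 5.79 m/s


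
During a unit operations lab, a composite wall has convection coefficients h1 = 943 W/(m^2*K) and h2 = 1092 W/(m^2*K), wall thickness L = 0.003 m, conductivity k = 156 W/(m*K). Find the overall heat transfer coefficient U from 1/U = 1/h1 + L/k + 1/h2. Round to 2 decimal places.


1/U = 1/h1 + L/k + 1/h2
1/U = 1/943 + 0.003/156 + 1/1092
1/U = 0.0010604454 + 1.92308e-05 + 0.0009157509
1/U = 0.0019954271
U = 501.15 W/(m^2*K)


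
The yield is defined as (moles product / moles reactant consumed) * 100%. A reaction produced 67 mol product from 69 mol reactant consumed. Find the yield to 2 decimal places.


Yield = (moles product / moles consumed) * 100%
Yield = (67 / 69) * 100
Yield = 0.971 * 100
Yield = 97.10%


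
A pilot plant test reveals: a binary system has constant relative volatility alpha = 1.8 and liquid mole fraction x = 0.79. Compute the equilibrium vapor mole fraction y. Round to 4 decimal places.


y = alpha*x / (1 + (alpha-1)*x)
y = 1.8*0.79 / (1 + (1.8-1)*0.79)
y = 1.422 / (1 + 0.632)
y = 1.422 / 1.632
y = 0.8713


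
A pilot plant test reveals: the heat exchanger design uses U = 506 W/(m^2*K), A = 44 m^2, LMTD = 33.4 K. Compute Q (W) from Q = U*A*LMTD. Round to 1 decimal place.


Q = U * A * LMTD
Q = 506 * 44 * 33.4
Q = 743617.6 W


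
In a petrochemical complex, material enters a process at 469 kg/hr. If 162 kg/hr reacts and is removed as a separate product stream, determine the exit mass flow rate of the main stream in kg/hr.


Steady-state mass balance on the main outlet: F_out = F_in - F_removed
F_out = 469 - 162
F_out = 307 kg/hr


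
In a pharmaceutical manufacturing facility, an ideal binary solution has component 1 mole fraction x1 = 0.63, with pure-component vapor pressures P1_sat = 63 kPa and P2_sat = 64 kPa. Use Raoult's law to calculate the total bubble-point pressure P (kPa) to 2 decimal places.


P = x1*P1_sat + x2*P2_sat
x2 = 1 - x1 = 1 - 0.63 = 0.37
P = 0.63*63 + 0.37*64
P = 39.69 + 23.68
P = 63.37 kPa


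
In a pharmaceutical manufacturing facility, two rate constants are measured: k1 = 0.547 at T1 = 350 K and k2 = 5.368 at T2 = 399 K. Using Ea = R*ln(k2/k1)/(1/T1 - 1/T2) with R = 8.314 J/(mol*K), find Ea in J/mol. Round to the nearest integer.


Ea = R * ln(k2/k1) / (1/T1 - 1/T2)
ln(k2/k1) = ln(5.368/0.547) = 2.2837619
1/T1 - 1/T2 = 1/350 - 1/399 = 0.000350877193
Ea = 8.314 * 2.2837619 / 0.000350877193
Ea = 54114 J/mol


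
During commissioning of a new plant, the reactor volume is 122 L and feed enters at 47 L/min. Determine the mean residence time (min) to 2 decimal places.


tau = V / v0
tau = 122 / 47
tau = 2.60 min


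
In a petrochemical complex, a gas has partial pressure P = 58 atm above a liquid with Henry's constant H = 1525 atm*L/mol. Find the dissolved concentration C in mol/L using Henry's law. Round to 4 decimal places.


C = P / H
C = 58 / 1525
C = 0.0380 mol/L


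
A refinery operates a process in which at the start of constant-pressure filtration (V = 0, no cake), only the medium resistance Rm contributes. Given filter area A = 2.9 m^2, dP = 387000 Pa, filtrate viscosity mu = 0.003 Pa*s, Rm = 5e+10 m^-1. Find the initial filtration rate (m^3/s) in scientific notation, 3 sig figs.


rate = A * dP / (mu * Rm)
rate = 2.9 * 387000 / (0.003 * 5e+10)
rate = 1122300.0 / 1.500e+08
rate = 7.48e-03 m^3/s


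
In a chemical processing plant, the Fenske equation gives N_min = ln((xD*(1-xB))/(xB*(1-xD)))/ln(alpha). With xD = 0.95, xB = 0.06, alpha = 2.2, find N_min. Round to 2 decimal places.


N_min = ln((xD*(1-xB))/(xB*(1-xD))) / ln(alpha)
Numerator inside ln: 0.893 / 0.003 = 297.666667
ln(297.666667) = 5.695974
ln(alpha) = ln(2.2) = 0.788457
N_min = 5.695974 / 0.788457 = 7.22


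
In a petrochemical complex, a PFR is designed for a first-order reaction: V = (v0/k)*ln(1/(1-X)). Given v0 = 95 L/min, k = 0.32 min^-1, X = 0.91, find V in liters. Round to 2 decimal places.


V = (v0/k) * ln(1/(1-X))
V = (95/0.32) * ln(1/(1-0.91))
V = 296.875 * ln(11.111111)
V = 296.875 * 2.407946
V = 714.86 L


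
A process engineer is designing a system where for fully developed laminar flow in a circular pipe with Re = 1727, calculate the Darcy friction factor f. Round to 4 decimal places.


f = 64 / Re
f = 64 / 1727
f = 0.0371


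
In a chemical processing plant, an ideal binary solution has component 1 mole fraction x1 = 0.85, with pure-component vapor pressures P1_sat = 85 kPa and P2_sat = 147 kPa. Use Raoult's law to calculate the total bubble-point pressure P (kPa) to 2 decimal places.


P = x1*P1_sat + x2*P2_sat
x2 = 1 - x1 = 1 - 0.85 = 0.15
P = 0.85*85 + 0.15*147
P = 72.25 + 22.05
P = 94.30 kPa


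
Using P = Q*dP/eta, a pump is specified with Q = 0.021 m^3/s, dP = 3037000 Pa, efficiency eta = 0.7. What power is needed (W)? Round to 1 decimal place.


P = Q * dP / eta
P = 0.021 * 3037000 / 0.7
P = 63777.0 / 0.7
P = 91110.0 W


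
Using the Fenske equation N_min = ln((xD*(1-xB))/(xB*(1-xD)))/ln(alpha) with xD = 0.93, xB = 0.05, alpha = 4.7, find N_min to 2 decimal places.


N_min = ln((xD*(1-xB))/(xB*(1-xD))) / ln(alpha)
Numerator inside ln: 0.8835 / 0.0035 = 252.428571
ln(252.428571) = 5.531128
ln(alpha) = ln(4.7) = 1.547563
N_min = 5.531128 / 1.547563 = 3.57


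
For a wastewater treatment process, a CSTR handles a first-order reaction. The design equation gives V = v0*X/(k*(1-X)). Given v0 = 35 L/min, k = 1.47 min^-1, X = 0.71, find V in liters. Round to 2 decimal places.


V = v0 * X / (k * (1 - X))
V = 35 * 0.71 / (1.47 * (1 - 0.71))
V = 24.85 / (1.47 * 0.29)
V = 24.85 / 0.4263
V = 58.29 L


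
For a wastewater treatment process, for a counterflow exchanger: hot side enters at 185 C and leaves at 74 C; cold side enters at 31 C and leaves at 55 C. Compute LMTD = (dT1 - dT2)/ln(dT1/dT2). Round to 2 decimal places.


dT1 = Th_in - Tc_out = 185 - 55 = 130
dT2 = Th_out - Tc_in = 74 - 31 = 43
LMTD = (dT1 - dT2) / ln(dT1/dT2)
LMTD = (130 - 43) / ln(130/43)
LMTD = 78.64 K


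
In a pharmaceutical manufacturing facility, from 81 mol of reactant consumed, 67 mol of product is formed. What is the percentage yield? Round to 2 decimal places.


Yield = (moles product / moles consumed) * 100%
Yield = (67 / 81) * 100
Yield = 0.8272 * 100
Yield = 82.72%


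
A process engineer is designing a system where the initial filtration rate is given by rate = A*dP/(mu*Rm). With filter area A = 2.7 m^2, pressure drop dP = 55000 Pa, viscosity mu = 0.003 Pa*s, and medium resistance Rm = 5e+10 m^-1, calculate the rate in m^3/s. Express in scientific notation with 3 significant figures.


rate = A * dP / (mu * Rm)
rate = 2.7 * 55000 / (0.003 * 5e+10)
rate = 148500.0 / 1.500e+08
rate = 9.90e-04 m^3/s


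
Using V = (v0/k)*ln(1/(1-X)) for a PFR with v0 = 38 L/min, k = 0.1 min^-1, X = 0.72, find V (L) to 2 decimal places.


V = (v0/k) * ln(1/(1-X))
V = (38/0.1) * ln(1/(1-0.72))
V = 380.0 * ln(3.571429)
V = 380.0 * 1.272966
V = 483.73 L


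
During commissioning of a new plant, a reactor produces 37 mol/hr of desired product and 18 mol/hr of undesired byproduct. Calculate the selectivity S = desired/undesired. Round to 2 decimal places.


S = desired product rate / undesired product rate
S = 37 / 18
S = 2.06


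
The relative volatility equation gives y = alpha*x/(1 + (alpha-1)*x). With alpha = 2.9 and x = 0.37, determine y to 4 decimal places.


y = alpha*x / (1 + (alpha-1)*x)
y = 2.9*0.37 / (1 + (2.9-1)*0.37)
y = 1.073 / (1 + 0.703)
y = 1.073 / 1.703
y = 0.6301


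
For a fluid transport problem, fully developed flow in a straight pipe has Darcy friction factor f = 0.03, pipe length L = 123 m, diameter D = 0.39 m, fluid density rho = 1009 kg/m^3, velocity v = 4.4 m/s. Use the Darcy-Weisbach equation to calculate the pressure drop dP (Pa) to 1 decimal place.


dP = f * (L/D) * (rho*v^2/2)
dP = 0.03 * (123/0.39) * (1009*4.4^2/2)
L/D = 315.38461538
rho*v^2/2 = 1009*19.36/2 = 9767.12
dP = 0.03 * 315.38461538 * 9767.12
dP = 92412.0 Pa


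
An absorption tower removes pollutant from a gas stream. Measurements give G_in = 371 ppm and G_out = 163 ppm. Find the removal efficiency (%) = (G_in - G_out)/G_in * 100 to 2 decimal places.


Efficiency = (G_in - G_out) / G_in * 100%
Efficiency = (371 - 163) / 371 * 100
Efficiency = 208 / 371 * 100
Efficiency = 56.06%


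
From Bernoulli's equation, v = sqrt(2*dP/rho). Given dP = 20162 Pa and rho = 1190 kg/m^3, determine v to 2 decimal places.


v = sqrt(2*dP/rho)
v = sqrt(2*20162/1190)
v = sqrt(33.885714)
v = 5.82 m/s


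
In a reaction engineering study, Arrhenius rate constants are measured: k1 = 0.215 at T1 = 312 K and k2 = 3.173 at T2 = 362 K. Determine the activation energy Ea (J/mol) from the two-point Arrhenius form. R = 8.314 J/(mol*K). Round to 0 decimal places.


Ea = R * ln(k2/k1) / (1/T1 - 1/T2)
ln(k2/k1) = ln(3.173/0.215) = 2.6917948
1/T1 - 1/T2 = 1/312 - 1/362 = 0.000442697266
Ea = 8.314 * 2.6917948 / 0.000442697266
Ea = 50553 J/mol


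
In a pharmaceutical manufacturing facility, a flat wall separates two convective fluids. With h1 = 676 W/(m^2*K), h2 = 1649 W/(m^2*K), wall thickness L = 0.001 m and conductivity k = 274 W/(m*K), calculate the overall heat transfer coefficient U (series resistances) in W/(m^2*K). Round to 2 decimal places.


1/U = 1/h1 + L/k + 1/h2
1/U = 1/676 + 0.001/274 + 1/1649
1/U = 0.0014792899 + 3.6496e-06 + 0.0006064281
1/U = 0.0020893676
U = 478.61 W/(m^2*K)


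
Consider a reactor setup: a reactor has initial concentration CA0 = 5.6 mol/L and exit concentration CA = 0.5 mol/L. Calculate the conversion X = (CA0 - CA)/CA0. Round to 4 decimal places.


X = (CA0 - CA) / CA0
X = (5.6 - 0.5) / 5.6
X = 5.1 / 5.6
X = 0.9107


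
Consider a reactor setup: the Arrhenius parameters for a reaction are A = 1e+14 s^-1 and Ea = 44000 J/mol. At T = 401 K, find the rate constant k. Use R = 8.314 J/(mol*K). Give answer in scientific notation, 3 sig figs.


k = A * exp(-Ea/(R*T))
k = 1e+14 * exp(-44000 / (8.314 * 401))
k = 1e+14 * exp(-13.197701)
k = 1.85e+08


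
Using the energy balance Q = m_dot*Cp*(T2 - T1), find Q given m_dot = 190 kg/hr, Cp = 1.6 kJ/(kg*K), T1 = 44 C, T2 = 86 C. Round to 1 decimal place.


Q = m_dot * Cp * (T2 - T1)
Q = 190 * 1.6 * (86 - 44)
Q = 190 * 1.6 * 42
Q = 12768.0 kJ/hr


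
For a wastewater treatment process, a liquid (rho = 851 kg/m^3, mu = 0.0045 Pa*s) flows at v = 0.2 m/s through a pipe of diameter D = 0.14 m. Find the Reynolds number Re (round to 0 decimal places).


Re = rho * v * D / mu
Re = 851 * 0.2 * 0.14 / 0.0045
Re = 23.828 / 0.0045
Re = 5295


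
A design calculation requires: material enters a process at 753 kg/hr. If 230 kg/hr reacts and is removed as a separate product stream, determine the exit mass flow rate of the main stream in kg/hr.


Steady-state mass balance on the main outlet: F_out = F_in - F_removed
F_out = 753 - 230
F_out = 523 kg/hr


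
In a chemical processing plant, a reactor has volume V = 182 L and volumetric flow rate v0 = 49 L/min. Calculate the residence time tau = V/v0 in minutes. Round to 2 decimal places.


tau = V / v0
tau = 182 / 49
tau = 3.71 min


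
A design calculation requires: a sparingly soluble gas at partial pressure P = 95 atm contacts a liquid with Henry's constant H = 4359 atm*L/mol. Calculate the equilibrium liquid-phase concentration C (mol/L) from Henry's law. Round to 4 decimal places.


C = P / H
C = 95 / 4359
C = 0.0218 mol/L


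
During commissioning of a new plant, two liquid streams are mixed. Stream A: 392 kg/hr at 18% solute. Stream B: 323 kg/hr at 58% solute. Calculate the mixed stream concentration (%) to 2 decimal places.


Mass balance on solute: F1*x1 + F2*x2 = F3*x3
F3 = F1 + F2 = 392 + 323 = 715 kg/hr
x3 = (F1*x1 + F2*x2)/F3
x3 = (392*0.18 + 323*0.58) / 715
x3 = 36.07%


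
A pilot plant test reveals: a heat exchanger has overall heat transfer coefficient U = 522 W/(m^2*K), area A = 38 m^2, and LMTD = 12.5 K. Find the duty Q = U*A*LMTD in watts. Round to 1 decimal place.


Q = U * A * LMTD
Q = 522 * 38 * 12.5
Q = 247950.0 W


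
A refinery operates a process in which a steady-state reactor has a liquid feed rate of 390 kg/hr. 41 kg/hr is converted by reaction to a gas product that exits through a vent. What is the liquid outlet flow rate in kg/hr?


Steady-state mass balance on the main outlet: F_out = F_in - F_removed
F_out = 390 - 41
F_out = 349 kg/hr


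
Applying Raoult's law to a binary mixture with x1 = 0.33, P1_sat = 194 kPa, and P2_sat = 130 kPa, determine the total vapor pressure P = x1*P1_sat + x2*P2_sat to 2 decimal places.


P = x1*P1_sat + x2*P2_sat
x2 = 1 - x1 = 1 - 0.33 = 0.67
P = 0.33*194 + 0.67*130
P = 64.02 + 87.1
P = 151.12 kPa


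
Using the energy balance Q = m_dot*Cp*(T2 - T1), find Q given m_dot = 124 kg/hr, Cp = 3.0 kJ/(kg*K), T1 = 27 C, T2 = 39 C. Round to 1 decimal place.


Q = m_dot * Cp * (T2 - T1)
Q = 124 * 3.0 * (39 - 27)
Q = 124 * 3.0 * 12
Q = 4464.0 kJ/hr


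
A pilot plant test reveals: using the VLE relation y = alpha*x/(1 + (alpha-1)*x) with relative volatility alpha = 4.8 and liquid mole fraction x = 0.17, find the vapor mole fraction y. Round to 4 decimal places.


y = alpha*x / (1 + (alpha-1)*x)
y = 4.8*0.17 / (1 + (4.8-1)*0.17)
y = 0.816 / (1 + 0.646)
y = 0.816 / 1.646
y = 0.4957


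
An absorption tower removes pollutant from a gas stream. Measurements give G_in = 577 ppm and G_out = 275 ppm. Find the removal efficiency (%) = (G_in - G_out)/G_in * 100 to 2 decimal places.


Efficiency = (G_in - G_out) / G_in * 100%
Efficiency = (577 - 275) / 577 * 100
Efficiency = 302 / 577 * 100
Efficiency = 52.34%


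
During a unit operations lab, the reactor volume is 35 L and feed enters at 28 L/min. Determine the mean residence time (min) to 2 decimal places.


tau = V / v0
tau = 35 / 28
tau = 1.25 min


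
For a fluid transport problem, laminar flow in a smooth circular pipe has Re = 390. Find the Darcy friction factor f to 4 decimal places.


f = 64 / Re
f = 64 / 390
f = 0.1641


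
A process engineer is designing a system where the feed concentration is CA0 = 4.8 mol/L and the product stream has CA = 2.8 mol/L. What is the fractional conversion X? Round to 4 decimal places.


X = (CA0 - CA) / CA0
X = (4.8 - 2.8) / 4.8
X = 2.0 / 4.8
X = 0.4167


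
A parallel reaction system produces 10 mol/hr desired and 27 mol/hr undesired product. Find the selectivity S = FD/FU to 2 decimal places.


S = desired product rate / undesired product rate
S = 10 / 27
S = 0.37


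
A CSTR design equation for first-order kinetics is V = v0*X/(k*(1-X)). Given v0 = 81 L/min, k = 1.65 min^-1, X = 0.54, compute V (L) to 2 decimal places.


V = v0 * X / (k * (1 - X))
V = 81 * 0.54 / (1.65 * (1 - 0.54))
V = 43.74 / (1.65 * 0.46)
V = 43.74 / 0.759
V = 57.63 L


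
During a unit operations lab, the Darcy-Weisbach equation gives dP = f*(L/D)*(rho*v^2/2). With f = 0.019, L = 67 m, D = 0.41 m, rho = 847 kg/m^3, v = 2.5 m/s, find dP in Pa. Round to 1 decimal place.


dP = f * (L/D) * (rho*v^2/2)
dP = 0.019 * (67/0.41) * (847*2.5^2/2)
L/D = 163.41463415
rho*v^2/2 = 847*6.25/2 = 2646.875
dP = 0.019 * 163.41463415 * 2646.875
dP = 8218.2 Pa
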